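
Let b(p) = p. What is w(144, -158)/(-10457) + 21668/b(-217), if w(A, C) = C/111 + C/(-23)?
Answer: -578467567796/5793188457 ≈ -99.853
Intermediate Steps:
w(A, C) = -88*C/2553 (w(A, C) = C*(1/111) + C*(-1/23) = C/111 - C/23 = -88*C/2553)
w(144, -158)/(-10457) + 21668/b(-217) = -88/2553*(-158)/(-10457) + 21668/(-217) = (13904/2553)*(-1/10457) + 21668*(-1/217) = -13904/26696721 - 21668/217 = -578467567796/5793188457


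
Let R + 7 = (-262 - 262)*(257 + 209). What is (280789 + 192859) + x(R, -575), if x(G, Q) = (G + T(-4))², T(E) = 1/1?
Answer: 59629229748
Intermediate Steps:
R = -244191 (R = -7 + (-262 - 262)*(257 + 209) = -7 - 524*466 = -7 - 244184 = -244191)
T(E) = 1
x(G, Q) = (1 + G)² (x(G, Q) = (G + 1)² = (1 + G)²)
(280789 + 192859) + x(R, -575) = (280789 + 192859) + (1 - 244191)² = 473648 + (-244190)² = 473648 + 59628756100 = 59629229748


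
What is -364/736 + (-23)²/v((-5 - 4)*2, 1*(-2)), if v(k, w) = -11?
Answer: -98337/2024 ≈ -48.585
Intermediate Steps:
-364/736 + (-23)²/v((-5 - 4)*2, 1*(-2)) = -364/736 + (-23)²/(-11) = -364*1/736 + 529*(-1/11) = -91/184 - 529/11 = -98337/2024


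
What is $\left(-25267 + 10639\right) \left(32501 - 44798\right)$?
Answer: $179880516$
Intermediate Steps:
$\left(-25267 + 10639\right) \left(32501 - 44798\right) = \left(-14628\right) \left(-12297\right) = 179880516$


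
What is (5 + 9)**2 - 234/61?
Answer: 11722/61 ≈ 192.16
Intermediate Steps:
(5 + 9)**2 - 234/61 = 14**2 - 234*1/61 = 196 - 234/61 = 11722/61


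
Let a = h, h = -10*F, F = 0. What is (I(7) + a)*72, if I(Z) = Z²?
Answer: 3528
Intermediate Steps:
h = 0 (h = -10*0 = 0)
a = 0
(I(7) + a)*72 = (7² + 0)*72 = (49 + 0)*72 = 49*72 = 3528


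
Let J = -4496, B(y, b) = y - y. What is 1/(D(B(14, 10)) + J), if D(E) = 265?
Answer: -1/4231 ≈ -0.00023635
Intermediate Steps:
B(y, b) = 0
1/(D(B(14, 10)) + J) = 1/(265 - 4496) = 1/(-4231) = -1/4231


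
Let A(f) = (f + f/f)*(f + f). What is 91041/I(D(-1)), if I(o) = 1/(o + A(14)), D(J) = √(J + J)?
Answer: 38237220 + 91041*I*√2 ≈ 3.8237e+7 + 1.2875e+5*I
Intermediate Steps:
A(f) = 2*f*(1 + f) (A(f) = (f + 1)*(2*f) = (1 + f)*(2*f) = 2*f*(1 + f))
D(J) = √2*√J (D(J) = √(2*J) = √2*√J)
I(o) = 1/(420 + o) (I(o) = 1/(o + 2*14*(1 + 14)) = 1/(o + 2*14*15) = 1/(o + 420) = 1/(420 + o))
91041/I(D(-1)) = 91041/(1/(420 + √2*√(-1))) = 91041/(1/(420 + √2*I)) = 91041/(1/(420 + I*√2)) = 91041*(420 + I*√2) = 38237220 + 91041*I*√2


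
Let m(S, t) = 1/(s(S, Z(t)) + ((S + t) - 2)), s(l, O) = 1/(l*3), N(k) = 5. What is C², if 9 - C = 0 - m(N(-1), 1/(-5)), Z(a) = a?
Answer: 161604/1849 ≈ 87.401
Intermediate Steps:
s(l, O) = 1/(3*l)
m(S, t) = 1/(-2 + S + t + 1/(3*S)) (m(S, t) = 1/(1/(3*S) + ((S + t) - 2)) = 1/(1/(3*S) + (-2 + S + t)) = 1/(-2 + S + t + 1/(3*S)))
C = 402/43 (C = 9 - (0 - 3*5/(1 + 3*5*(-2 + 5 + 1/(-5)))) = 9 - (0 - 3*5/(1 + 3*5*(-2 + 5 + 1*(-⅕)))) = 9 - (0 - 3*5/(1 + 3*5*(-2 + 5 - ⅕))) = 9 - (0 - 3*5/(1 + 3*5*(14/5))) = 9 - (0 - 3*5/(1 + 42)) = 9 - (0 - 3*5/43) = 9 - (0 - 1*15/43) = 9 - (0 - 15/43) = 9 - 1*(-15/43) = 9 + 15/43 = 402/43 ≈ 9.3488)
C² = (402/43)² = 161604/1849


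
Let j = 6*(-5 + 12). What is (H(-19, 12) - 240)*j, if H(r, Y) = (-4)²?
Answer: -9408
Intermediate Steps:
H(r, Y) = 16
j = 42 (j = 6*7 = 42)
(H(-19, 12) - 240)*j = (16 - 240)*42 = -224*42 = -9408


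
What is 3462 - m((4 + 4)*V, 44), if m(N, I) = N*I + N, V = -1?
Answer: 3822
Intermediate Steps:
m(N, I) = N + I*N (m(N, I) = I*N + N = N + I*N)
3462 - m((4 + 4)*V, 44) = 3462 - (4 + 4)*(-1)*(1 + 44) = 3462 - 8*(-1)*45 = 3462 - (-8)*45 = 3462 - 1*(-360) = 3462 + 360 = 3822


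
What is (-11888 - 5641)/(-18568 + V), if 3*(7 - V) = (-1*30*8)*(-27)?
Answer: 5843/6907 ≈ 0.84595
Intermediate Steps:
V = -2153 (V = 7 - -1*30*8*(-27)/3 = 7 - (-30*8)*(-27)/3 = 7 - (-80)*(-27) = 7 - ⅓*6480 = 7 - 2160 = -2153)
(-11888 - 5641)/(-18568 + V) = (-11888 - 5641)/(-18568 - 2153) = -17529/(-20721) = -17529*(-1/20721) = 5843/6907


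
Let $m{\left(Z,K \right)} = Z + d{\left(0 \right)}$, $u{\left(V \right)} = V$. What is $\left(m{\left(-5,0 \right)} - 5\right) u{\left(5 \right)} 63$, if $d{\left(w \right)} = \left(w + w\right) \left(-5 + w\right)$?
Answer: $-3150$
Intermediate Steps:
$d{\left(w \right)} = 2 w \left(-5 + w\right)$
$m{\left(Z,K \right)} = Z$ ($m{\left(Z,K \right)} = Z + 2 \cdot 0 \left(-5 + 0\right) = Z + 2 \cdot 0 \left(-5\right) = Z + 0 = Z$)
$\left(m{\left(-5,0 \right)} - 5\right) u{\left(5 \right)} 63 = \left(-5 - 5\right) 5 \cdot 63 = \left(-10\right) 5 \cdot 63 = \left(-50\right) 63 = -3150$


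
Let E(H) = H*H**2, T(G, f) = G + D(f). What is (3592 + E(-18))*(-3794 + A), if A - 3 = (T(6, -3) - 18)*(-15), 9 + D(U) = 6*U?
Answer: 7181440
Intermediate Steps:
D(U) = -9 + 6*U
T(G, f) = -9 + G + 6*f (T(G, f) = G + (-9 + 6*f) = -9 + G + 6*f)
A = 588 (A = 3 + ((-9 + 6 + 6*(-3)) - 18)*(-15) = 3 + ((-9 + 6 - 18) - 18)*(-15) = 3 + (-21 - 18)*(-15) = 3 - 39*(-15) = 3 + 585 = 588)
E(H) = H**3
(3592 + E(-18))*(-3794 + A) = (3592 + (-18)**3)*(-3794 + 588) = (3592 - 5832)*(-3206) = -2240*(-3206) = 7181440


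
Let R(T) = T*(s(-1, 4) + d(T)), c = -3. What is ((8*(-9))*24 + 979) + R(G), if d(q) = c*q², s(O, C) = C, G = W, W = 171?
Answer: -15000698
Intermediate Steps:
G = 171
d(q) = -3*q²
R(T) = T*(4 - 3*T²)
((8*(-9))*24 + 979) + R(G) = ((8*(-9))*24 + 979) + 171*(4 - 3*171²) = (-72*24 + 979) + 171*(4 - 3*29241) = (-1728 + 979) + 171*(4 - 87723) = -749 + 171*(-87719) = -749 - 14999949 = -15000698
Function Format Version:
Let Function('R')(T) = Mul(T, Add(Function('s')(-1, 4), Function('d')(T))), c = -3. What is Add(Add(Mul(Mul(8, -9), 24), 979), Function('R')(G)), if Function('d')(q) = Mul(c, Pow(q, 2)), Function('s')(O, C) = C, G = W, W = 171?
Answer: -15000698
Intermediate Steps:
G = 171
Function('d')(q) = Mul(-3, Pow(q, 2))
Function('R')(T) = Mul(T, Add(4, Mul(-3, Pow(T, 2))))
Add(Add(Mul(Mul(8, -9), 24), 979), Function('R')(G)) = Add(Add(Mul(Mul(8, -9), 24), 979), Mul(171, Add(4, Mul(-3, Pow(171, 2))))) = Add(Add(Mul(-72, 24), 979), Mul(171, Add(4, Mul(-3, 29241)))) = Add(Add(-1728, 979), Mul(171, Add(4, -87723))) = Add(-749, Mul(171, -87719)) = Add(-749, -14999949) = -15000698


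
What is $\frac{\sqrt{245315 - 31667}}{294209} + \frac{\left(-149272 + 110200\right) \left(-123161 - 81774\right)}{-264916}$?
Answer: $- \frac{2001805080}{66229} + \frac{4 \sqrt{13353}}{294209} \approx -30226.0$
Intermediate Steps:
$\frac{\sqrt{245315 - 31667}}{294209} + \frac{\left(-149272 + 110200\right) \left(-123161 - 81774\right)}{-264916} = \sqrt{213648} \cdot \frac{1}{294209} + \left(-39072\right) \left(-204935\right) \left(- \frac{1}{264916}\right) = 4 \sqrt{13353} \cdot \frac{1}{294209} + 8007220320 \left(- \frac{1}{264916}\right) = \frac{4 \sqrt{13353}}{294209} - \frac{2001805080}{66229} = - \frac{2001805080}{66229} + \frac{4 \sqrt{13353}}{294209}$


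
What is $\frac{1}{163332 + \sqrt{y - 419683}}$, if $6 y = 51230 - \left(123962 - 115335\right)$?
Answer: $\frac{36296}{5928389957} - \frac{i \sqrt{183370}}{17785169871} \approx 6.1224 \cdot 10^{-6} - 2.4077 \cdot 10^{-8} i$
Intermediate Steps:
$y = \frac{14201}{2}$ ($y = \frac{51230 - \left(123962 - 115335\right)}{6} = \frac{51230 - 8627}{6} = \frac{1}{6} \cdot 42603 = \frac{14201}{2} \approx 7100.5$)
$\frac{1}{163332 + \sqrt{y - 419683}} = \frac{1}{163332 + \sqrt{\frac{14201}{2} - 419683}} = \frac{1}{163332 + \sqrt{- \frac{825165}{2}}} = \frac{1}{163332 + \frac{3 i \sqrt{183370}}{2}}$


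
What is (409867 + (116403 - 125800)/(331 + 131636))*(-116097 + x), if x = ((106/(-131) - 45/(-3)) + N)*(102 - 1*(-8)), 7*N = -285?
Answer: -5903067130558330048/121013739 ≈ -4.8780e+10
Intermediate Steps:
N = -285/7 (N = (⅐)*(-285) = -285/7 ≈ -40.714)
x = -2675420/917 (x = ((106/(-131) - 45/(-3)) - 285/7)*(102 - 1*(-8)) = ((106*(-1/131) - 45*(-⅓)) - 285/7)*(102 + 8) = ((-106/131 + 15) - 285/7)*110 = (1859/131 - 285/7)*110 = -24322/917*110 = -2675420/917 ≈ -2917.6)
(409867 + (116403 - 125800)/(331 + 131636))*(-116097 + x) = (409867 + (116403 - 125800)/(331 + 131636))*(-116097 - 2675420/917) = (409867 - 9397/131967)*(-109136369/917) = (54088908992/131967)*(-109136369/917) = -5903067130558330048/121013739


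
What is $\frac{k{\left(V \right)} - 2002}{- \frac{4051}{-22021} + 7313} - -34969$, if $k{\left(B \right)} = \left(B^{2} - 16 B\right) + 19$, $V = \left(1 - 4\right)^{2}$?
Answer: $\frac{938581572115}{26840604} \approx 34969.0$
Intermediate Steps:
$V = 9$ ($V = \left(-3\right)^{2} = 9$)
$k{\left(B \right)} = 19 + B^{2} - 16 B$
$\frac{k{\left(V \right)} - 2002}{- \frac{4051}{-22021} + 7313} - -34969 = \frac{\left(19 + 9^{2} - 144\right) - 2002}{- \frac{4051}{-22021} + 7313} - -34969 = \frac{\left(19 + 81 - 144\right) - 2002}{\left(-4051\right) \left(- \frac{1}{22021}\right) + 7313} + 34969 = \frac{-44 - 2002}{\frac{4051}{22021} + 7313} + 34969 = - \frac{2046}{\frac{161043624}{22021}} + 34969 = \left(-2046\right) \frac{22021}{161043624} + 34969 = - \frac{7509161}{26840604} + 34969 = \frac{938581572115}{26840604}$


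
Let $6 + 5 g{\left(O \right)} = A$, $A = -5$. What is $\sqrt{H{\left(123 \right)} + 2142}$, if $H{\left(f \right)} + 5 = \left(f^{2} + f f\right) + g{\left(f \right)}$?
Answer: $\frac{6 \sqrt{22495}}{5} \approx 179.98$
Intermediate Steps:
$g{\left(O \right)} = - \frac{11}{5}$ ($g{\left(O \right)} = - \frac{6}{5} + \frac{1}{5} \left(-5\right) = - \frac{6}{5} - 1 = - \frac{11}{5}$)
$H{\left(f \right)} = - \frac{36}{5} + 2 f^{2}$ ($H{\left(f \right)} = -5 - \left(\frac{11}{5} - f^{2} - f f\right) = -5 + \left(\left(f^{2} + f^{2}\right) - \frac{11}{5}\right) = -5 + \left(2 f^{2} - \frac{11}{5}\right) = -5 + \left(- \frac{11}{5} + 2 f^{2}\right) = - \frac{36}{5} + 2 f^{2}$)
$\sqrt{H{\left(123 \right)} + 2142} = \sqrt{\left(- \frac{36}{5} + 2 \cdot 123^{2}\right) + 2142} = \sqrt{\left(- \frac{36}{5} + 2 \cdot 15129\right) + 2142} = \sqrt{\left(- \frac{36}{5} + 30258\right) + 2142} = \sqrt{\frac{151254}{5} + 2142} = \sqrt{\frac{161964}{5}} = \frac{6 \sqrt{22495}}{5}$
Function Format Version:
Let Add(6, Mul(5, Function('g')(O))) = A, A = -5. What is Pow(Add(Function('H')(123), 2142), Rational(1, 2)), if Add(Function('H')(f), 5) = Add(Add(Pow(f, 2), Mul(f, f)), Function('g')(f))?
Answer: Mul(Rational(6, 5), Pow(22495, Rational(1, 2))) ≈ 179.98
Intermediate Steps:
Function('g')(O) = Rational(-11, 5) (Function('g')(O) = Add(Rational(-6, 5), Mul(Rational(1, 5), -5)) = Add(Rational(-6, 5), -1) = Rational(-11, 5))
Function('H')(f) = Add(Rational(-36, 5), Mul(2, Pow(f, 2))) (Function('H')(f) = Add(-5, Add(Add(Pow(f, 2), Mul(f, f)), Rational(-11, 5))) = Add(-5, Add(Add(Pow(f, 2), Pow(f, 2)), Rational(-11, 5))) = Add(-5, Add(Mul(2, Pow(f, 2)), Rational(-11, 5))) = Add(-5, Add(Rational(-11, 5), Mul(2, Pow(f, 2)))) = Add(Rational(-36, 5), Mul(2, Pow(f, 2))))
Pow(Add(Function('H')(123), 2142), Rational(1, 2)) = Pow(Add(Add(Rational(-36, 5), Mul(2, Pow(123, 2))), 2142), Rational(1, 2)) = Pow(Add(Add(Rational(-36, 5), Mul(2, 15129)), 2142), Rational(1, 2)) = Pow(Add(Add(Rational(-36, 5), 30258), 2142), Rational(1, 2)) = Pow(Add(Rational(151254, 5), 2142), Rational(1, 2)) = Pow(Rational(161964, 5), Rational(1, 2)) = Mul(Rational(6, 5), Pow(22495, Rational(1, 2)))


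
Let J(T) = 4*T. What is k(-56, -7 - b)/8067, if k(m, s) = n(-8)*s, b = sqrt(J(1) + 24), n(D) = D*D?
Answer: -448/8067 - 128*sqrt(7)/8067 ≈ -0.097515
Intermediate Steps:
n(D) = D**2
b = 2*sqrt(7) (b = sqrt(4*1 + 24) = sqrt(4 + 24) = sqrt(28) = 2*sqrt(7) ≈ 5.2915)
k(m, s) = 64*s (k(m, s) = (-8)**2*s = 64*s)
k(-56, -7 - b)/8067 = (64*(-7 - 2*sqrt(7)))/8067 = (64*(-7 - 2*sqrt(7)))*(1/8067) = (-448 - 128*sqrt(7))*(1/8067) = -448/8067 - 128*sqrt(7)/8067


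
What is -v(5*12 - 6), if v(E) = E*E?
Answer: -2916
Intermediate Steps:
v(E) = E**2
-v(5*12 - 6) = -(5*12 - 6)**2 = -(60 - 6)**2 = -1*54**2 = -1*2916 = -2916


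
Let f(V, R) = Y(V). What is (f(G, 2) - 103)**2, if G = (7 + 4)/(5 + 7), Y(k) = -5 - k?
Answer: 1708249/144 ≈ 11863.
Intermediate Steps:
G = 11/12 ≈ 0.91667
f(V, R) = -5 - V
(f(G, 2) - 103)**2 = ((-5 - 1*11/12) - 103)**2 = ((-5 - 11/12) - 103)**2 = (-71/12 - 103)**2 = (-1307/12)**2 = 1708249/144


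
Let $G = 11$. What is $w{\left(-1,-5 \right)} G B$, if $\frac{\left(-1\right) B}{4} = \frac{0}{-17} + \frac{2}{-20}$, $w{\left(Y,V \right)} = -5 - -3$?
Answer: $- \frac{44}{5} \approx -8.8$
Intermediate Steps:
$w{\left(Y,V \right)} = -2$ ($w{\left(Y,V \right)} = -5 + 3 = -2$)
$B = \frac{2}{5}$ ($B = - 4 \left(\frac{0}{-17} + \frac{2}{-20}\right) = - 4 \left(0 \left(- \frac{1}{17}\right) + 2 \left(- \frac{1}{20}\right)\right) = - 4 \left(0 - \frac{1}{10}\right) = \left(-4\right) \left(- \frac{1}{10}\right) = \frac{2}{5} \approx 0.4$)
$w{\left(-1,-5 \right)} G B = \left(-2\right) 11 \cdot \frac{2}{5} = \left(-22\right) \frac{2}{5} = - \frac{44}{5}$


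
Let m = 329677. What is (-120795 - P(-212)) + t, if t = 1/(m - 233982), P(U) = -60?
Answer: -11553735824/95695 ≈ -1.2074e+5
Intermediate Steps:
t = 1/95695 (t = 1/(329677 - 233982) = 1/95695 ≈ 1.0450e-5)
(-120795 - P(-212)) + t = (-120795 - 1*(-60)) + 1/95695 = (-120795 + 60) + 1/95695 = -120735 + 1/95695 = -11553735824/95695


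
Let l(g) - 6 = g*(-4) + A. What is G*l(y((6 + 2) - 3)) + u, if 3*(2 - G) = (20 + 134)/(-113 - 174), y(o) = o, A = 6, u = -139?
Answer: -19241/123 ≈ -156.43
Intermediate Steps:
l(g) = 12 - 4*g (l(g) = 6 + (g*(-4) + 6) = 6 + (-4*g + 6) = 6 + (6 - 4*g) = 12 - 4*g)
G = 268/123 (G = 2 - (20 + 134)/(3*(-113 - 174)) = 2 - 154/(3*(-287)) = 2 - 154*(-1)/(3*287) = 2 - ⅓*(-22/41) = 2 + 22/123 = 268/123 ≈ 2.1789)
G*l(y((6 + 2) - 3)) + u = 268*(12 - 4*((6 + 2) - 3))/123 - 139 = 268*(12 - 4*(8 - 3))/123 - 139 = 268*(12 - 4*5)/123 - 139 = 268*(12 - 20)/123 - 139 = (268/123)*(-8) - 139 = -2144/123 - 139 = -19241/123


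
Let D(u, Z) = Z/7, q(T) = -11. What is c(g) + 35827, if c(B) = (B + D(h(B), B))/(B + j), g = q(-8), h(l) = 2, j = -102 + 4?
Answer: 27336089/763 ≈ 35827.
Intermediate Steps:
j = -98
g = -11
D(u, Z) = Z/7 (D(u, Z) = Z*(⅐) = Z/7)
c(B) = 8*B/(7*(-98 + B)) (c(B) = (B + B/7)/(B - 98) = (8*B/7)/(-98 + B) = 8*B/(7*(-98 + B)))
c(g) + 35827 = (8/7)*(-11)/(-98 - 11) + 35827 = (8/7)*(-11)/(-109) + 35827 = (8/7)*(-11)*(-1/109) + 35827 = 88/763 + 35827 = 27336089/763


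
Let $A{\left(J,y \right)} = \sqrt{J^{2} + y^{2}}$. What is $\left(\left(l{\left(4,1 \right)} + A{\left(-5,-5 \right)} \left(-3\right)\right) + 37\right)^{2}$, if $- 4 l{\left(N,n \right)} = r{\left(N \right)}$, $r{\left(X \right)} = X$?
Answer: $1746 - 1080 \sqrt{2} \approx 218.65$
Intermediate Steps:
$l{\left(N,n \right)} = - \frac{N}{4}$
$\left(\left(l{\left(4,1 \right)} + A{\left(-5,-5 \right)} \left(-3\right)\right) + 37\right)^{2} = \left(\left(\left(- \frac{1}{4}\right) 4 + \sqrt{\left(-5\right)^{2} + \left(-5\right)^{2}} \left(-3\right)\right) + 37\right)^{2} = \left(\left(-1 + \sqrt{25 + 25} \left(-3\right)\right) + 37\right)^{2} = \left(\left(-1 + \sqrt{50} \left(-3\right)\right) + 37\right)^{2} = \left(\left(-1 + 5 \sqrt{2} \left(-3\right)\right) + 37\right)^{2} = \left(\left(-1 - 15 \sqrt{2}\right) + 37\right)^{2} = \left(36 - 15 \sqrt{2}\right)^{2}$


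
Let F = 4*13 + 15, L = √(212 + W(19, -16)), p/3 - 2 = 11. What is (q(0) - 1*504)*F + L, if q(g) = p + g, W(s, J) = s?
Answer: -31155 + √231 ≈ -31140.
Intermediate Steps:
p = 39 (p = 6 + 3*11 = 6 + 33 = 39)
L = √231 (L = √(212 + 19) = √231 ≈ 15.199)
q(g) = 39 + g
F = 67 (F = 52 + 15 = 67)
(q(0) - 1*504)*F + L = ((39 + 0) - 1*504)*67 + √231 = (39 - 504)*67 + √231 = -465*67 + √231 = -31155 + √231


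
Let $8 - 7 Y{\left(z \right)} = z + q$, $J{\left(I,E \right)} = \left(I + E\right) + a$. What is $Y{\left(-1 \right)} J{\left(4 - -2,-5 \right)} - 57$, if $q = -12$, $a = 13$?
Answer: $-15$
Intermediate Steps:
$J{\left(I,E \right)} = 13 + E + I$ ($J{\left(I,E \right)} = \left(I + E\right) + 13 = \left(E + I\right) + 13 = 13 + E + I$)
$Y{\left(z \right)} = \frac{20}{7} - \frac{z}{7}$ ($Y{\left(z \right)} = \frac{8}{7} - \frac{z - 12}{7} = \frac{8}{7} - \frac{-12 + z}{7} = \frac{8}{7} - \left(- \frac{12}{7} + \frac{z}{7}\right) = \frac{20}{7} - \frac{z}{7}$)
$Y{\left(-1 \right)} J{\left(4 - -2,-5 \right)} - 57 = \left(\frac{20}{7} - - \frac{1}{7}\right) \left(13 - 5 + \left(4 - -2\right)\right) - 57 = \left(\frac{20}{7} + \frac{1}{7}\right) \left(13 - 5 + \left(4 + 2\right)\right) - 57 = 3 \left(13 - 5 + 6\right) - 57 = 3 \cdot 14 - 57 = 42 - 57 = -15$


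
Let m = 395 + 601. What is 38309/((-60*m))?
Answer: -38309/59760 ≈ -0.64105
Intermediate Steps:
m = 996
38309/((-60*m)) = 38309/((-60*996)) = 38309/(-59760) = 38309*(-1/59760) = -38309/59760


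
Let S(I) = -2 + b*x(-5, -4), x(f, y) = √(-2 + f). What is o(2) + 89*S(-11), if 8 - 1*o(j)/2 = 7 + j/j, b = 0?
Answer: -178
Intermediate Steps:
o(j) = 0 (o(j) = 16 - 2*(7 + j/j) = 16 - 2*(7 + 1) = 16 - 2*8 = 16 - 16 = 0)
S(I) = -2 (S(I) = -2 + 0*√(-2 - 5) = -2 + 0*√(-7) = -2 + 0*(I*√7) = -2 + 0 = -2)
o(2) + 89*S(-11) = 0 + 89*(-2) = 0 - 178 = -178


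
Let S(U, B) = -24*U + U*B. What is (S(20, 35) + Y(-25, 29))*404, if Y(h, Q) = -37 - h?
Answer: 84032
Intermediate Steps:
S(U, B) = -24*U + B*U
(S(20, 35) + Y(-25, 29))*404 = (20*(-24 + 35) + (-37 - 1*(-25)))*404 = (20*11 + (-37 + 25))*404 = (220 - 12)*404 = 208*404 = 84032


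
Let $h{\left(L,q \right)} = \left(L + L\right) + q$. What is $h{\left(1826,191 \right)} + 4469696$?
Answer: $4473539$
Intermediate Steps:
$h{\left(L,q \right)} = q + 2 L$ ($h{\left(L,q \right)} = 2 L + q = q + 2 L$)
$h{\left(1826,191 \right)} + 4469696 = \left(191 + 2 \cdot 1826\right) + 4469696 = \left(191 + 3652\right) + 4469696 = 3843 + 4469696 = 4473539$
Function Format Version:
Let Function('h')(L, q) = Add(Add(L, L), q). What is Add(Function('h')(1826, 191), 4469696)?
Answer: 4473539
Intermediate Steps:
Function('h')(L, q) = Add(q, Mul(2, L)) (Function('h')(L, q) = Add(Mul(2, L), q) = Add(q, Mul(2, L)))
Add(Function('h')(1826, 191), 4469696) = Add(Add(191, Mul(2, 1826)), 4469696) = Add(Add(191, 3652), 4469696) = Add(3843, 4469696) = 4473539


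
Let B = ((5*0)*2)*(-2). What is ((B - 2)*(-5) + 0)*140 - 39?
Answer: 1361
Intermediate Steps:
B = 0 (B = (0*2)*(-2) = 0*(-2) = 0)
((B - 2)*(-5) + 0)*140 - 39 = ((0 - 2)*(-5) + 0)*140 - 39 = (-2*(-5) + 0)*140 - 39 = (10 + 0)*140 - 39 = 10*140 - 39 = 1400 - 39 = 1361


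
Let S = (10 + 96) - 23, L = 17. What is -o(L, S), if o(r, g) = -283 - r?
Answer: 300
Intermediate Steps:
S = 83 (S = 106 - 23 = 83)
-o(L, S) = -(-283 - 1*17) = -(-283 - 17) = -1*(-300) = 300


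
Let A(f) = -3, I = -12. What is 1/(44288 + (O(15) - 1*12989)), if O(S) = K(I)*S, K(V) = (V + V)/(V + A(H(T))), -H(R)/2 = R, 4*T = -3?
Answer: 1/31323 ≈ 3.1925e-5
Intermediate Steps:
T = -¾ (T = (¼)*(-3) = -¾ ≈ -0.75000)
H(R) = -2*R
K(V) = 2*V/(-3 + V) (K(V) = (V + V)/(V - 3) = (2*V)/(-3 + V) = 2*V/(-3 + V))
O(S) = 8*S/5 (O(S) = (2*(-12)/(-3 - 12))*S = (2*(-12)/(-15))*S = (2*(-12)*(-1/15))*S = 8*S/5)
1/(44288 + (O(15) - 1*12989)) = 1/(44288 + ((8/5)*15 - 1*12989)) = 1/(44288 + (24 - 12989)) = 1/(44288 - 12965) = 1/31323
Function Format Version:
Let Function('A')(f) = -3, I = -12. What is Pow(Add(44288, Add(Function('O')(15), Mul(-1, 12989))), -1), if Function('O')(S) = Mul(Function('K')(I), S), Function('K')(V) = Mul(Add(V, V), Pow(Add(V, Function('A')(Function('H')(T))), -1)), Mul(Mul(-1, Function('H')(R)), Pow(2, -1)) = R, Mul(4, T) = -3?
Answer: Rational(1, 31323) ≈ 3.1925e-5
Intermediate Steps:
T = Rational(-3, 4) (T = Mul(Rational(1, 4), -3) = Rational(-3, 4) ≈ -0.75000)
Function('H')(R) = Mul(-2, R)
Function('K')(V) = Mul(2, V, Pow(Add(-3, V), -1)) (Function('K')(V) = Mul(Add(V, V), Pow(Add(V, -3), -1)) = Mul(Mul(2, V), Pow(Add(-3, V), -1)) = Mul(2, V, Pow(Add(-3, V), -1)))
Function('O')(S) = Mul(Rational(8, 5), S) (Function('O')(S) = Mul(Mul(2, -12, Pow(Add(-3, -12), -1)), S) = Mul(Mul(2, -12, Pow(-15, -1)), S) = Mul(Mul(2, -12, Rational(-1, 15)), S) = Mul(Rational(8, 5), S))
Pow(Add(44288, Add(Function('O')(15), Mul(-1, 12989))), -1) = Pow(Add(44288, Add(Mul(Rational(8, 5), 15), Mul(-1, 12989))), -1) = Pow(Add(44288, Add(24, -12989)), -1) = Pow(Add(44288, -12965), -1) = Pow(31323, -1) = Rational(1, 31323)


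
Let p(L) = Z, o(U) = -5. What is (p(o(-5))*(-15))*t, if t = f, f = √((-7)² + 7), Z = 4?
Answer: -120*√14 ≈ -449.00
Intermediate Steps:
p(L) = 4
f = 2*√14 (f = √(49 + 7) = √56 = 2*√14 ≈ 7.4833)
t = 2*√14 ≈ 7.4833
(p(o(-5))*(-15))*t = (4*(-15))*(2*√14) = -120*√14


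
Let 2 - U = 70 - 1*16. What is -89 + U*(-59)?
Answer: 2979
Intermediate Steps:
U = -52 (U = 2 - (70 - 1*16) = 2 - (70 - 16) = 2 - 1*54 = 2 - 54 = -52)
-89 + U*(-59) = -89 - 52*(-59) = -89 + 3068 = 2979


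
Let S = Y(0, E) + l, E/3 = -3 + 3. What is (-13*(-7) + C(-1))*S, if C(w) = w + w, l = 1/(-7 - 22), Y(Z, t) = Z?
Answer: -89/29 ≈ -3.0690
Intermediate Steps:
E = 0 (E = 3*(-3 + 3) = 3*0 = 0)
l = -1/29 (l = 1/(-29) = -1/29 ≈ -0.034483)
C(w) = 2*w
S = -1/29 (S = 0 - 1/29 = -1/29 ≈ -0.034483)
(-13*(-7) + C(-1))*S = (-13*(-7) + 2*(-1))*(-1/29) = (91 - 2)*(-1/29) = 89*(-1/29) = -89/29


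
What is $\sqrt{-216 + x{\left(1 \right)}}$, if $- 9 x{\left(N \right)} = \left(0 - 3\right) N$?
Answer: $\frac{i \sqrt{1941}}{3} \approx 14.686 i$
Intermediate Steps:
$x{\left(N \right)} = \frac{N}{3}$ ($x{\left(N \right)} = - \frac{\left(0 - 3\right) N}{9} = - \frac{\left(-3\right) N}{9} = \frac{N}{3}$)
$\sqrt{-216 + x{\left(1 \right)}} = \sqrt{-216 + \frac{1}{3} \cdot 1} = \sqrt{-216 + \frac{1}{3}} = \sqrt{- \frac{647}{3}} = \frac{i \sqrt{1941}}{3}$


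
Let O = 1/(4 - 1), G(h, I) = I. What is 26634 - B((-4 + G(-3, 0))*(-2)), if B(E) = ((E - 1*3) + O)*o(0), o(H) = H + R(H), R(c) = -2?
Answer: 79934/3 ≈ 26645.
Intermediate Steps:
O = 1/3 ≈ 0.33333
o(H) = -2 + H (o(H) = H - 2 = -2 + H)
B(E) = 16/3 - 2*E (B(E) = ((E - 1*3) + 1/3)*(-2 + 0) = ((E - 3) + 1/3)*(-2) = ((-3 + E) + 1/3)*(-2) = (-8/3 + E)*(-2) = 16/3 - 2*E)
26634 - B((-4 + G(-3, 0))*(-2)) = 26634 - (16/3 - 2*(-4 + 0)*(-2)) = 26634 - (16/3 - (-8)*(-2)) = 26634 - (16/3 - 2*8) = 26634 - (16/3 - 16) = 26634 - 1*(-32/3) = 26634 + 32/3 = 79934/3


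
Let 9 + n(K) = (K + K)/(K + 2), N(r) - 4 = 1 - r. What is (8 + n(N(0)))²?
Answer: 9/49 ≈ 0.18367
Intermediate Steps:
N(r) = 5 - r (N(r) = 4 + (1 - r) = 5 - r)
n(K) = -9 + 2*K/(2 + K) (n(K) = -9 + (K + K)/(K + 2) = -9 + (2*K)/(2 + K) = -9 + 2*K/(2 + K))
(8 + n(N(0)))² = (8 + (-18 - 7*(5 - 1*0))/(2 + (5 - 1*0)))² = (8 + (-18 - 7*(5 + 0))/(2 + (5 + 0)))² = (8 + (-18 - 7*5)/(2 + 5))² = (8 + (-18 - 35)/7)² = (8 + (⅐)*(-53))² = (8 - 53/7)² = (3/7)² = 9/49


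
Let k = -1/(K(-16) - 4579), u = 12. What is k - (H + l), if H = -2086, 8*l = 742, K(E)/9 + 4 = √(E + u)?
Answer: 169813349637/85194196 + 18*I/21298549 ≈ 1993.3 + 8.4513e-7*I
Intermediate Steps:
K(E) = -36 + 9*√(12 + E) (K(E) = -36 + 9*√(E + 12) = -36 + 9*√(12 + E))
l = 371/4 (l = (⅛)*742 = 371/4 ≈ 92.750)
k = -(-4615 - 18*I)/21298549 (k = -1/((-36 + 9*√(12 - 16)) - 4579) = -1/((-36 + 9*√(-4)) - 4579) = -1/((-36 + 9*(2*I)) - 4579) = -1/((-36 + 18*I) - 4579) = -1/(-4615 + 18*I) = -(-4615 - 18*I)/21298549 ≈ 0.00021668 + 8.4513e-7*I)
k - (H + l) = (4615/21298549 + 18*I/21298549) - (-2086 + 371/4) = (4615/21298549 + 18*I/21298549) - 1*(-7973/4) = (4615/21298549 + 18*I/21298549) + 7973/4 = 169813349637/85194196 + 18*I/21298549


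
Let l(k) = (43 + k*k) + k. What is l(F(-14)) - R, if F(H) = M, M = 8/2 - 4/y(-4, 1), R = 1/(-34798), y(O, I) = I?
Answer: 1496315/34798 ≈ 43.000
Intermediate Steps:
R = -1/34798 ≈ -2.8737e-5
M = 0 (M = 8/2 - 4/1 = 8*(½) - 4*1 = 4 - 4 = 0)
F(H) = 0
l(k) = 43 + k + k² (l(k) = (43 + k²) + k = 43 + k + k²)
l(F(-14)) - R = (43 + 0 + 0²) - 1*(-1/34798) = (43 + 0 + 0) + 1/34798 = 43 + 1/34798 = 1496315/34798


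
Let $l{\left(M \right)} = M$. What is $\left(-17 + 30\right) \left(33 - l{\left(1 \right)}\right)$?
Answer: $416$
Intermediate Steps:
$\left(-17 + 30\right) \left(33 - l{\left(1 \right)}\right) = \left(-17 + 30\right) \left(33 - 1\right) = 13 \left(33 - 1\right) = 13 \cdot 32 = 416$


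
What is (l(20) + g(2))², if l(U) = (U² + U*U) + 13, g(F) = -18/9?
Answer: 657721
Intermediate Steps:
g(F) = -2 (g(F) = -18*⅑ = -2)
l(U) = 13 + 2*U² (l(U) = (U² + U²) + 13 = 2*U² + 13 = 13 + 2*U²)
(l(20) + g(2))² = ((13 + 2*20²) - 2)² = ((13 + 2*400) - 2)² = ((13 + 800) - 2)² = (813 - 2)² = 811² = 657721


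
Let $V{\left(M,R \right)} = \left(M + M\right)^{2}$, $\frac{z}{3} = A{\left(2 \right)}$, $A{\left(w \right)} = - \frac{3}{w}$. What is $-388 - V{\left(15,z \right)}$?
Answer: $-1288$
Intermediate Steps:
$z = - \frac{9}{2}$ ($z = 3 \left(- \frac{3}{2}\right) = - \frac{9}{2} \approx -4.5$)
$V{\left(M,R \right)} = 4 M^{2}$ ($V{\left(M,R \right)} = \left(2 M\right)^{2} = 4 M^{2}$)
$-388 - V{\left(15,z \right)} = -388 - 4 \cdot 15^{2} = -388 - 4 \cdot 225 = -388 - 900 = -1288$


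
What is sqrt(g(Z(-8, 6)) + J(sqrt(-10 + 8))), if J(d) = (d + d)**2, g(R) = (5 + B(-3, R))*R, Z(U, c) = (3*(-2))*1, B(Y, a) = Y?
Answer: 2*I*sqrt(5) ≈ 4.4721*I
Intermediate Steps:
Z(U, c) = -6 (Z(U, c) = -6*1 = -6)
g(R) = 2*R (g(R) = (5 - 3)*R = 2*R)
J(d) = 4*d**2 (J(d) = (2*d)**2 = 4*d**2)
sqrt(g(Z(-8, 6)) + J(sqrt(-10 + 8))) = sqrt(2*(-6) + 4*(sqrt(-10 + 8))**2) = sqrt(-12 + 4*(sqrt(-2))**2) = sqrt(-12 + 4*(I*sqrt(2))**2) = sqrt(-12 + 4*(-2)) = sqrt(-12 - 8) = sqrt(-20) = 2*I*sqrt(5)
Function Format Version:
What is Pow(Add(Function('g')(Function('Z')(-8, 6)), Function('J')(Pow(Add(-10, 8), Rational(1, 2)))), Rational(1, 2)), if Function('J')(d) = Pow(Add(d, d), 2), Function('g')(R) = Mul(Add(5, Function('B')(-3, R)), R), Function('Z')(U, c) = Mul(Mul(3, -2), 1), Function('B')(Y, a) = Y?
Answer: Mul(2, I, Pow(5, Rational(1, 2))) ≈ Mul(4.4721, I)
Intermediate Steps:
Function('Z')(U, c) = -6 (Function('Z')(U, c) = Mul(-6, 1) = -6)
Function('g')(R) = Mul(2, R) (Function('g')(R) = Mul(Add(5, -3), R) = Mul(2, R))
Function('J')(d) = Mul(4, Pow(d, 2)) (Function('J')(d) = Pow(Mul(2, d), 2) = Mul(4, Pow(d, 2)))
Pow(Add(Function('g')(Function('Z')(-8, 6)), Function('J')(Pow(Add(-10, 8), Rational(1, 2)))), Rational(1, 2)) = Pow(Add(Mul(2, -6), Mul(4, Pow(Pow(Add(-10, 8), Rational(1, 2)), 2))), Rational(1, 2)) = Pow(Add(-12, Mul(4, Pow(Pow(-2, Rational(1, 2)), 2))), Rational(1, 2)) = Pow(Add(-12, Mul(4, Pow(Mul(I, Pow(2, Rational(1, 2))), 2))), Rational(1, 2)) = Pow(Add(-12, Mul(4, -2)), Rational(1, 2)) = Pow(Add(-12, -8), Rational(1, 2)) = Pow(-20, Rational(1, 2)) = Mul(2, I, Pow(5, Rational(1, 2)))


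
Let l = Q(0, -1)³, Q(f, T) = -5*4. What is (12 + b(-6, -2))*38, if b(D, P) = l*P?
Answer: 608456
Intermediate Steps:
Q(f, T) = -20
l = -8000 (l = (-20)³ = -8000)
b(D, P) = -8000*P
(12 + b(-6, -2))*38 = (12 - 8000*(-2))*38 = (12 + 16000)*38 = 16012*38 = 608456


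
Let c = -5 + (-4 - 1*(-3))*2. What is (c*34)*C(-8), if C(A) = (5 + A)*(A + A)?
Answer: -11424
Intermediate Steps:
C(A) = 2*A*(5 + A) (C(A) = (5 + A)*(2*A) = 2*A*(5 + A))
c = -7 (c = -5 + (-4 + 3)*2 = -5 - 1*2 = -5 - 2 = -7)
(c*34)*C(-8) = (-7*34)*(2*(-8)*(5 - 8)) = -476*(-8)*(-3) = -238*48 = -11424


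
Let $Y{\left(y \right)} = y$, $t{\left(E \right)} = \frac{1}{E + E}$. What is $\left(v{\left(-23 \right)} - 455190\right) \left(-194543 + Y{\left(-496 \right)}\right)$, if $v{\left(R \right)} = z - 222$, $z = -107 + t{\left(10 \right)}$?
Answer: $\frac{1776879209781}{20} \approx 8.8844 \cdot 10^{10}$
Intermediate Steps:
$t{\left(E \right)} = \frac{1}{2 E}$
$z = - \frac{2139}{20}$ ($z = -107 + \frac{1}{2 \cdot 10} = -107 + \frac{1}{2} \cdot \frac{1}{10} = -107 + \frac{1}{20} = - \frac{2139}{20} \approx -106.95$)
$v{\left(R \right)} = - \frac{6579}{20}$ ($v{\left(R \right)} = - \frac{2139}{20} - 222 = - \frac{6579}{20}$)
$\left(v{\left(-23 \right)} - 455190\right) \left(-194543 + Y{\left(-496 \right)}\right) = \left(- \frac{6579}{20} - 455190\right) \left(-194543 - 496\right) = \left(- \frac{9110379}{20}\right) \left(-195039\right) = \frac{1776879209781}{20}$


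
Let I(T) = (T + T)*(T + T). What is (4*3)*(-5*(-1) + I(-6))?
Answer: 1788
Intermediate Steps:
I(T) = 4*T**2 (I(T) = (2*T)*(2*T) = 4*T**2)
(4*3)*(-5*(-1) + I(-6)) = (4*3)*(-5*(-1) + 4*(-6)**2) = 12*(5 + 4*36) = 12*(5 + 144) = 12*149 = 1788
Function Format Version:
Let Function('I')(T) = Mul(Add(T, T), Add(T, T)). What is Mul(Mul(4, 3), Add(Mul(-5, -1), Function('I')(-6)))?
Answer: 1788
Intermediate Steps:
Function('I')(T) = Mul(4, Pow(T, 2)) (Function('I')(T) = Mul(Mul(2, T), Mul(2, T)) = Mul(4, Pow(T, 2)))
Mul(Mul(4, 3), Add(Mul(-5, -1), Function('I')(-6))) = Mul(Mul(4, 3), Add(Mul(-5, -1), Mul(4, Pow(-6, 2)))) = Mul(12, Add(5, Mul(4, 36))) = Mul(12, Add(5, 144)) = Mul(12, 149) = 1788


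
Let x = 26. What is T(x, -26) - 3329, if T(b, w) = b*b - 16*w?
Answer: -2237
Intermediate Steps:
T(b, w) = b² - 16*w
T(x, -26) - 3329 = (26² - 16*(-26)) - 3329 = (676 + 416) - 3329 = 1092 - 3329 = -2237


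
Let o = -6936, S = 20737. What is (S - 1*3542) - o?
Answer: 24131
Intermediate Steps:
(S - 1*3542) - o = (20737 - 1*3542) - 1*(-6936) = (20737 - 3542) + 6936 = 17195 + 6936 = 24131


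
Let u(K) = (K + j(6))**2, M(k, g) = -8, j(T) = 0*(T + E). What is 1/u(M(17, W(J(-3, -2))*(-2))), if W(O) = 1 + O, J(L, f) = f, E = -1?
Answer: 1/64 ≈ 0.015625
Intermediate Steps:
j(T) = 0 (j(T) = 0*(T - 1) = 0*(-1 + T) = 0)
u(K) = K**2 (u(K) = (K + 0)**2 = K**2)
1/u(M(17, W(J(-3, -2))*(-2))) = 1/((-8)**2) = 1/64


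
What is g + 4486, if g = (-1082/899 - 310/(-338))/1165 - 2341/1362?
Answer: 1081041196312759/241073475630 ≈ 4484.3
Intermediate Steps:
g = -414415363421/241073475630 (g = (-1082*1/899 - 310*(-1/338))*(1/1165) - 2341*1/1362 = (-1082/899 + 155/169)*(1/1165) - 2341/1362 = -43513/151931*1/1165 - 2341/1362 = -43513/176999615 - 2341/1362 = -414415363421/241073475630 ≈ -1.7190)
g + 4486 = -414415363421/241073475630 + 4486 = 1081041196312759/241073475630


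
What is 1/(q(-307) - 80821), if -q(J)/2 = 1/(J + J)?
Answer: -307/24812046 ≈ -1.2373e-5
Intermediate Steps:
q(J) = -1/J (q(J) = -2/(J + J) = -2*1/(2*J) = -1/J)
1/(q(-307) - 80821) = 1/(-1/(-307) - 80821) = 1/(-1*(-1/307) - 80821) = 1/(1/307 - 80821) = 1/(-24812046/307) = -307/24812046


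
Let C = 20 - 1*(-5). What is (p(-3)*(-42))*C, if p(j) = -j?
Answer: -3150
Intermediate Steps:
C = 25 (C = 20 + 5 = 25)
(p(-3)*(-42))*C = (-1*(-3)*(-42))*25 = (3*(-42))*25 = -126*25 = -3150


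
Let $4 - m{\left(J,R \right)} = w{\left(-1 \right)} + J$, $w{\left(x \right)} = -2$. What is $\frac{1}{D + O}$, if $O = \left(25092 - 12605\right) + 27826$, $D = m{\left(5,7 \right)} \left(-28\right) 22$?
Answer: $\frac{1}{39697} \approx 2.5191 \cdot 10^{-5}$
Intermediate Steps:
$m{\left(J,R \right)} = 6 - J$ ($m{\left(J,R \right)} = 4 - \left(-2 + J\right) = 6 - J$)
$D = -616$ ($D = \left(6 - 5\right) \left(-28\right) 22 = 1 \left(-28\right) 22 = \left(-28\right) 22 = -616$)
$O = 40313$ ($O = 12487 + 27826 = 40313$)
$\frac{1}{D + O} = \frac{1}{-616 + 40313} = \frac{1}{39697}$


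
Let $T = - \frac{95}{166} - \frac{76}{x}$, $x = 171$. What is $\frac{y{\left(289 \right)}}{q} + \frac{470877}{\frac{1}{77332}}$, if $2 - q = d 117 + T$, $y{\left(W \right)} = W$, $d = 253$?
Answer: $\frac{1610198574755367702}{44219387} \approx 3.6414 \cdot 10^{10}$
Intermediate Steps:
$T = - \frac{1519}{1494}$ ($T = - \frac{95}{166} - \frac{76}{171} = \left(-95\right) \frac{1}{166} - \frac{4}{9} = - \frac{95}{166} - \frac{4}{9} = - \frac{1519}{1494} \approx -1.0167$)
$q = - \frac{44219387}{1494}$ ($q = 2 - \left(253 \cdot 117 - \frac{1519}{1494}\right) = 2 - \left(29601 - \frac{1519}{1494}\right) = 2 - \frac{44222375}{1494} = - \frac{44219387}{1494} \approx -29598.0$)
$\frac{y{\left(289 \right)}}{q} + \frac{470877}{\frac{1}{77332}} = \frac{289}{- \frac{44219387}{1494}} + \frac{470877}{\frac{1}{77332}} = 289 \left(- \frac{1494}{44219387}\right) + 470877 \frac{1}{\frac{1}{77332}} = - \frac{431766}{44219387} + 470877 \cdot 77332 = - \frac{431766}{44219387} + 36413860164 = \frac{1610198574755367702}{44219387}$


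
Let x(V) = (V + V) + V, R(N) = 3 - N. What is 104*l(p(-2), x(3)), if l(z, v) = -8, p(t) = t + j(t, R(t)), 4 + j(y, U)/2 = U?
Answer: -832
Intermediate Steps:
j(y, U) = -8 + 2*U
x(V) = 3*V (x(V) = 2*V + V = 3*V)
p(t) = -2 - t (p(t) = t + (-8 + 2*(3 - t)) = t + (-8 + (6 - 2*t)) = t + (-2 - 2*t) = -2 - t)
104*l(p(-2), x(3)) = 104*(-8) = -832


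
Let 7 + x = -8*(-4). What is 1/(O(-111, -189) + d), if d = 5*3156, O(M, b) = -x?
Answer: 1/15755 ≈ 6.3472e-5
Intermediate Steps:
x = 25 (x = -7 - 8*(-4) = -7 + 32 = 25)
O(M, b) = -25 (O(M, b) = -1*25 = -25)
d = 15780
1/(O(-111, -189) + d) = 1/(-25 + 15780) = 1/15755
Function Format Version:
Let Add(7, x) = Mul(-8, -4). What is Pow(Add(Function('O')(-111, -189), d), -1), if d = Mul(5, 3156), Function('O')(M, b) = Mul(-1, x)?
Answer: Rational(1, 15755) ≈ 6.3472e-5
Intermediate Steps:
x = 25 (x = Add(-7, Mul(-8, -4)) = Add(-7, 32) = 25)
Function('O')(M, b) = -25 (Function('O')(M, b) = Mul(-1, 25) = -25)
d = 15780
Pow(Add(Function('O')(-111, -189), d), -1) = Pow(Add(-25, 15780), -1) = Pow(15755, -1) = Rational(1, 15755)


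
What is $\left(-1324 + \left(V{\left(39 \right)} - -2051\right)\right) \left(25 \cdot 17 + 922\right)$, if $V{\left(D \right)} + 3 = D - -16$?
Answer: $1049313$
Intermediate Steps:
$V{\left(D \right)} = 13 + D$ ($V{\left(D \right)} = -3 + \left(D - -16\right) = -3 + \left(D + 16\right) = -3 + \left(16 + D\right) = 13 + D$)
$\left(-1324 + \left(V{\left(39 \right)} - -2051\right)\right) \left(25 \cdot 17 + 922\right) = \left(-1324 + \left(\left(13 + 39\right) - -2051\right)\right) \left(25 \cdot 17 + 922\right) = \left(-1324 + \left(52 + 2051\right)\right) \left(425 + 922\right) = \left(-1324 + 2103\right) 1347 = 779 \cdot 1347 = 1049313$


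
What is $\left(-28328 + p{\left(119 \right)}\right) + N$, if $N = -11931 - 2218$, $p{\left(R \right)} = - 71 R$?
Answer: $-50926$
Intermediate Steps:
$N = -14149$ ($N = -11931 - 2218 = -14149$)
$\left(-28328 + p{\left(119 \right)}\right) + N = \left(-28328 - 8449\right) - 14149 = -36777 - 14149 = -50926$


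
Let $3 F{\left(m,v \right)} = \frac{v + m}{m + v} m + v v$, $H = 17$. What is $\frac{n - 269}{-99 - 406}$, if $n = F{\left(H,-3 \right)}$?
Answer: $\frac{781}{1515} \approx 0.51551$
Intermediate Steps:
$F{\left(m,v \right)} = \frac{m}{3} + \frac{v^{2}}{3}$ ($F{\left(m,v \right)} = \frac{\frac{v + m}{m + v} m + v v}{3} = \frac{\frac{m + v}{m + v} m + v^{2}}{3} = \frac{1 m + v^{2}}{3} = \frac{m + v^{2}}{3} = \frac{m}{3} + \frac{v^{2}}{3}$)
$n = \frac{26}{3}$ ($n = \frac{1}{3} \cdot 17 + \frac{\left(-3\right)^{2}}{3} = \frac{17}{3} + \frac{1}{3} \cdot 9 = \frac{17}{3} + 3 = \frac{26}{3} \approx 8.6667$)
$\frac{n - 269}{-99 - 406} = \frac{\frac{26}{3} - 269}{-99 - 406} = - \frac{781}{3 \left(-505\right)} = \left(- \frac{781}{3}\right) \left(- \frac{1}{505}\right) = \frac{781}{1515}$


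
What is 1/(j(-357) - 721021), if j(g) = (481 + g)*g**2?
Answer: 1/15082655 ≈ 6.6301e-8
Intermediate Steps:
j(g) = g**2*(481 + g)
1/(j(-357) - 721021) = 1/((-357)**2*(481 - 357) - 721021) = 1/(127449*124 - 721021) = 1/(15803676 - 721021) = 1/15082655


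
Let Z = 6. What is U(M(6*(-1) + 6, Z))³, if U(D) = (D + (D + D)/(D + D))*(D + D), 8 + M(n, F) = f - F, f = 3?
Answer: 10648000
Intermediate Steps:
M(n, F) = -5 - F (M(n, F) = -8 + (3 - F) = -5 - F)
U(D) = 2*D*(1 + D) (U(D) = (D + (2*D)/((2*D)))*(2*D) = (D + (2*D)*(1/(2*D)))*(2*D) = (D + 1)*(2*D) = (1 + D)*(2*D) = 2*D*(1 + D))
U(M(6*(-1) + 6, Z))³ = (2*(-5 - 1*6)*(1 + (-5 - 1*6)))³ = (2*(-5 - 6)*(1 + (-5 - 6)))³ = (2*(-11)*(1 - 11))³ = (2*(-11)*(-10))³ = 220³ = 10648000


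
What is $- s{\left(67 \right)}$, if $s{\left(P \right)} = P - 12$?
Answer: $-55$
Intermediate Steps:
$s{\left(P \right)} = -12 + P$
$- s{\left(67 \right)} = - (-12 + 67) = \left(-1\right) 55 = -55$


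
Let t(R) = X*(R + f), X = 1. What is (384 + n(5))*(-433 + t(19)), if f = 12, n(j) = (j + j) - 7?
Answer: -155574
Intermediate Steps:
n(j) = -7 + 2*j (n(j) = 2*j - 7 = -7 + 2*j)
t(R) = 12 + R (t(R) = 1*(R + 12) = 1*(12 + R) = 12 + R)
(384 + n(5))*(-433 + t(19)) = (384 + (-7 + 2*5))*(-433 + (12 + 19)) = (384 + (-7 + 10))*(-433 + 31) = (384 + 3)*(-402) = 387*(-402) = -155574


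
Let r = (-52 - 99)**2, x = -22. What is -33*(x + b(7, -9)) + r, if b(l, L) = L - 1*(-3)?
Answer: 23725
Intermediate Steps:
b(l, L) = 3 + L (b(l, L) = L + 3 = 3 + L)
r = 22801 (r = (-151)**2 = 22801)
-33*(x + b(7, -9)) + r = -33*(-22 + (3 - 9)) + 22801 = -33*(-22 - 6) + 22801 = -33*(-28) + 22801 = 924 + 22801 = 23725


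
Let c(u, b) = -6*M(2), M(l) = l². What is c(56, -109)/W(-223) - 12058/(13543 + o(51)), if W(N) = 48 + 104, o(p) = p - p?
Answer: -269731/257317 ≈ -1.0482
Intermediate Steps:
o(p) = 0
W(N) = 152
c(u, b) = -24 (c(u, b) = -6*2² = -6*4 = -24)
c(56, -109)/W(-223) - 12058/(13543 + o(51)) = -24/152 - 12058/(13543 + 0) = -24*1/152 - 12058/13543 = -3/19 - 12058*1/13543 = -3/19 - 12058/13543 = -269731/257317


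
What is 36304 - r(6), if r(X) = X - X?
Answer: 36304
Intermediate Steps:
r(X) = 0
36304 - r(6) = 36304 - 1*0 = 36304 + 0 = 36304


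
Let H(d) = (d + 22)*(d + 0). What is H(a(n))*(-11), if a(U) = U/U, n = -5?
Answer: -253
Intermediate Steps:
a(U) = 1
H(d) = d*(22 + d) (H(d) = (22 + d)*d = d*(22 + d))
H(a(n))*(-11) = (1*(22 + 1))*(-11) = (1*23)*(-11) = 23*(-11) = -253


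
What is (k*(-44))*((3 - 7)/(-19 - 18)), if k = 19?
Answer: -3344/37 ≈ -90.378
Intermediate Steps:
(k*(-44))*((3 - 7)/(-19 - 18)) = (19*(-44))*((3 - 7)/(-19 - 18)) = -(-3344)/(-37) = -(-3344)*(-1)/37 = -836*4/37 = -3344/37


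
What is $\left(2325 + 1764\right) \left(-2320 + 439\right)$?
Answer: $-7691409$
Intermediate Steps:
$\left(2325 + 1764\right) \left(-2320 + 439\right) = 4089 \left(-1881\right) = -7691409$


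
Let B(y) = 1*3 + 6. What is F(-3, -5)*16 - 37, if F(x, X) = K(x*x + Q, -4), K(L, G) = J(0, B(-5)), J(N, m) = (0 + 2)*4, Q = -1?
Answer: 91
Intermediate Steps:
B(y) = 9 (B(y) = 3 + 6 = 9)
J(N, m) = 8 (J(N, m) = 2*4 = 8)
K(L, G) = 8
F(x, X) = 8
F(-3, -5)*16 - 37 = 8*16 - 37 = 128 - 37 = 91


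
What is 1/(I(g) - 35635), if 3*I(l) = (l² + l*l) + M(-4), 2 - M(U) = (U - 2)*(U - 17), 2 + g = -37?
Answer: -3/103987 ≈ -2.8850e-5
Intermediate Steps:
g = -39 (g = -2 - 37 = -39)
M(U) = 2 - (-17 + U)*(-2 + U) (M(U) = 2 - (U - 2)*(U - 17) = 2 - (-2 + U)*(-17 + U) = 2 - (-17 + U)*(-2 + U))
I(l) = -124/3 + 2*l²/3 (I(l) = ((l² + l*l) + (-32 - 1*(-4)² + 19*(-4)))/3 = ((l² + l²) + (-32 - 1*16 - 76))/3 = (2*l² + (-32 - 16 - 76))/3 = (2*l² - 124)/3 = (-124 + 2*l²)/3 = -124/3 + 2*l²/3)
1/(I(g) - 35635) = 1/((-124/3 + (⅔)*(-39)²) - 35635) = 1/((-124/3 + (⅔)*1521) - 35635) = 1/((-124/3 + 1014) - 35635) = 1/(2918/3 - 35635) = 1/(-103987/3) = -3/103987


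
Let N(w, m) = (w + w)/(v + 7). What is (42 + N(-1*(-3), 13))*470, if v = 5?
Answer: 19975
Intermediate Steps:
N(w, m) = w/6 (N(w, m) = (w + w)/(5 + 7) = (2*w)/12 = (2*w)*(1/12) = w/6)
(42 + N(-1*(-3), 13))*470 = (42 + (-1*(-3))/6)*470 = (42 + (⅙)*3)*470 = (42 + ½)*470 = (85/2)*470 = 19975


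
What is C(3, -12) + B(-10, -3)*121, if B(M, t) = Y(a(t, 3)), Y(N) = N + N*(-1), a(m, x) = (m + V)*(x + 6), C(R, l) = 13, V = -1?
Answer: 13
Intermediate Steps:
a(m, x) = (-1 + m)*(6 + x) (a(m, x) = (m - 1)*(x + 6) = (-1 + m)*(6 + x))
Y(N) = 0 (Y(N) = N - N = 0)
B(M, t) = 0
C(3, -12) + B(-10, -3)*121 = 13 + 0*121 = 13 + 0 = 13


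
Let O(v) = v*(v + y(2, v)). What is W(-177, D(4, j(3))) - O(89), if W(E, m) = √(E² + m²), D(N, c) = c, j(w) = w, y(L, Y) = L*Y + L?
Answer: -23941 + 3*√3482 ≈ -23764.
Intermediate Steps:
y(L, Y) = L + L*Y
O(v) = v*(2 + 3*v) (O(v) = v*(v + 2*(1 + v)) = v*(v + (2 + 2*v)) = v*(2 + 3*v))
W(-177, D(4, j(3))) - O(89) = √((-177)² + 3²) - 89*(2 + 3*89) = √(31329 + 9) - 89*(2 + 267) = √31338 - 89*269 = 3*√3482 - 1*23941 = 3*√3482 - 23941 = -23941 + 3*√3482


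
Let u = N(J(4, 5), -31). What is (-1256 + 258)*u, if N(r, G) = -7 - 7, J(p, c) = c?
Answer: 13972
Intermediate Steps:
N(r, G) = -14
u = -14
(-1256 + 258)*u = (-1256 + 258)*(-14) = -998*(-14) = 13972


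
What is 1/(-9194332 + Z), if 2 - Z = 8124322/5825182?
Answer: -2912591/26779326871191 ≈ -1.0876e-7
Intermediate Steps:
Z = 1763021/2912591 (Z = 2 - 8124322/5825182 = 2 - 1*4062161/2912591 = 2 - 4062161/2912591 = 1763021/2912591 ≈ 0.60531)
1/(-9194332 + Z) = 1/(-9194332 + 1763021/2912591) = 1/(-26779326871191/2912591) = -2912591/26779326871191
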